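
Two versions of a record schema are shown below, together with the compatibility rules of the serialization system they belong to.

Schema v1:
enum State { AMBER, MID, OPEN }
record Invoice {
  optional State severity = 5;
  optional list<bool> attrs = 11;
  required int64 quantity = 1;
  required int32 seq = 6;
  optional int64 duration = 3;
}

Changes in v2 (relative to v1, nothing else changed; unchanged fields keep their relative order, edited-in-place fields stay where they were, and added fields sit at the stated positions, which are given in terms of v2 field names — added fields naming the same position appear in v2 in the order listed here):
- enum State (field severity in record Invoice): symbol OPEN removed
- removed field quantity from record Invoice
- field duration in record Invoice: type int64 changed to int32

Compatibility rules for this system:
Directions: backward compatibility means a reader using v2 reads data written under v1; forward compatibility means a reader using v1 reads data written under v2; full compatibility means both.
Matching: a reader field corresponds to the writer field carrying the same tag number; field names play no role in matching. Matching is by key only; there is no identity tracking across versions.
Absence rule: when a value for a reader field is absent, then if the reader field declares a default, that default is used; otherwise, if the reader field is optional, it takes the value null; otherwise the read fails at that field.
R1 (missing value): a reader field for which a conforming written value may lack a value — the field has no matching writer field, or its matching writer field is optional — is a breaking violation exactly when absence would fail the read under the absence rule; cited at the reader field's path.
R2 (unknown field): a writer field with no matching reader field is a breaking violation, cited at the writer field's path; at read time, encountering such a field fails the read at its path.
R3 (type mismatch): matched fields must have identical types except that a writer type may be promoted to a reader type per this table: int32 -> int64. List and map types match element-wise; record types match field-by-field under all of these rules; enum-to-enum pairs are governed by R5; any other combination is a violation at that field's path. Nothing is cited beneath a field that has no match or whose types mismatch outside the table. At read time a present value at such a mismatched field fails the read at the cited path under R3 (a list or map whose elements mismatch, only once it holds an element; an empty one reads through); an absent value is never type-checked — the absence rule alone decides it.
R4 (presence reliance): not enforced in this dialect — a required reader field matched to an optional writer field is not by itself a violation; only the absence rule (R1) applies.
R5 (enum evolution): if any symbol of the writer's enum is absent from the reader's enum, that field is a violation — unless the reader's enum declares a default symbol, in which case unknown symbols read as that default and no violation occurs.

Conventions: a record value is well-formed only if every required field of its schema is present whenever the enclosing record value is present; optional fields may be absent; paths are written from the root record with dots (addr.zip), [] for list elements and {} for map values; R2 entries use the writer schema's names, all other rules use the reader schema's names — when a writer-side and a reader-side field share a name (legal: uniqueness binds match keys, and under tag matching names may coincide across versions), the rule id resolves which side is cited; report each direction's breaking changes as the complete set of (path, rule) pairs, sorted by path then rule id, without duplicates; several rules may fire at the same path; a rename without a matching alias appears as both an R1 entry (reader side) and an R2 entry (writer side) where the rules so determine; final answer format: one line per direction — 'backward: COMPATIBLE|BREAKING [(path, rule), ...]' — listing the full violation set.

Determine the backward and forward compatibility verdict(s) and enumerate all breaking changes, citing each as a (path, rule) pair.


backward: BREAKING [(duration, R3), (quantity, R2), (severity, R5)]; forward: BREAKING [(quantity, R1)]

arrows below run writer -> reader for Invoice
backward on Invoice — v2 reading data written by v1:
  severity: paired with writer severity (State -> State; writer optional)
  attrs: paired with writer attrs (list<bool> -> list<bool>; writer optional)
  seq: paired with writer seq (int32 -> int32; writer required)
  duration: paired with writer duration (int64 -> int32; writer optional)
  writer field quantity has no reader counterpart
  breaking: (duration, R3)
  breaking: (quantity, R2)
  breaking: (severity, R5)
  => backward verdict for Invoice: BREAKING, 3 violation(s)
forward on Invoice — v1 reading data written by v2:
  severity: paired with writer severity (State -> State; writer optional)
  attrs: paired with writer attrs (list<bool> -> list<bool>; writer optional)
  no writer field matches reader quantity
  seq: paired with writer seq (int32 -> int32; writer required)
  duration: paired with writer duration (int32 -> int64; writer optional)
  breaking: (quantity, R1)
  => forward verdict for Invoice: BREAKING, 1 violation(s)


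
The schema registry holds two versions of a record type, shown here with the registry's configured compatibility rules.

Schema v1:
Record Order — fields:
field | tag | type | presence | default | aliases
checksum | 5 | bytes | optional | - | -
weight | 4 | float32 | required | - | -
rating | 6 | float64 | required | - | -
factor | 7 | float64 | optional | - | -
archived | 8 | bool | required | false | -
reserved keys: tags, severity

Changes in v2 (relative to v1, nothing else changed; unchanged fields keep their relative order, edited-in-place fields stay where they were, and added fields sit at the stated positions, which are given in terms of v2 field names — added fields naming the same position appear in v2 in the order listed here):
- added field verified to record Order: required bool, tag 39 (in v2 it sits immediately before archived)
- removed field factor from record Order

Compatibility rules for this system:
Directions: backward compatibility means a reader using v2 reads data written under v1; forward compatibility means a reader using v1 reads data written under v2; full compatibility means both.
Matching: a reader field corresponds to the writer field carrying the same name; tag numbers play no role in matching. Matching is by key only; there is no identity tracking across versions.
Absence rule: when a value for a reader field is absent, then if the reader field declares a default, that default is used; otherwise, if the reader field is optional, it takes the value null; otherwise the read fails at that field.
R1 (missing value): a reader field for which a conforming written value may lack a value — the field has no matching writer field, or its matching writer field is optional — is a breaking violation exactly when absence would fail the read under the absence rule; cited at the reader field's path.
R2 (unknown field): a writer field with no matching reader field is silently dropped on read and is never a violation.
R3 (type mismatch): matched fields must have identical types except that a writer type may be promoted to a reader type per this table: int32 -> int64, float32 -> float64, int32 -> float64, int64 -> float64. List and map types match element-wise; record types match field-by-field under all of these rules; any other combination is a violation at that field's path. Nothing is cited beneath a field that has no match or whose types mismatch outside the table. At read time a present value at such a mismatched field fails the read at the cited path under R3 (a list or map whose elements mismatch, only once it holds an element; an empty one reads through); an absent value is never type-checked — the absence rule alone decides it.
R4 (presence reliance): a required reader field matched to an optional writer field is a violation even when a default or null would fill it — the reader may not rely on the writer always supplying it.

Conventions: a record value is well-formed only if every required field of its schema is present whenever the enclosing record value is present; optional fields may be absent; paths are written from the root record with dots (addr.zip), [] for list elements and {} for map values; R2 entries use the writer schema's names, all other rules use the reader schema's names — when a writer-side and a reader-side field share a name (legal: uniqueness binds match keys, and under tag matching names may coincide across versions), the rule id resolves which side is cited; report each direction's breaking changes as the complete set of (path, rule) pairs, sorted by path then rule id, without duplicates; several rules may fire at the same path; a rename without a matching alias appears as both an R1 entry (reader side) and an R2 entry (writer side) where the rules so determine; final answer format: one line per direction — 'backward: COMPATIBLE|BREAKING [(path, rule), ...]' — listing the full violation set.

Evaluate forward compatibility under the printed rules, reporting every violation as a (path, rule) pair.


forward: COMPATIBLE []

arrows below run writer -> reader for Order
forward pass over Order, reader schema v1, writer schema v2:
  bytes -> bytes, writer optional: checksum aligns to checksum
  float32 -> float32, writer required: weight aligns to weight
  float64 -> float64, writer required: rating aligns to rating
  factor has no writer counterpart
  bool -> bool, writer required: archived aligns to archived
  writer field verified has no reader counterpart
  => forward verdict for Order: COMPATIBLE, no violations
remaining Order differences; none change what is asked:
  added field verified to record Order: required bool, tag 39 (in v2 it sits immediately before archived) -> its effect on Order is confined to the backward direction, not asked
  removed field factor from record Order -> triggers nothing under Order's printed rules — same verdict


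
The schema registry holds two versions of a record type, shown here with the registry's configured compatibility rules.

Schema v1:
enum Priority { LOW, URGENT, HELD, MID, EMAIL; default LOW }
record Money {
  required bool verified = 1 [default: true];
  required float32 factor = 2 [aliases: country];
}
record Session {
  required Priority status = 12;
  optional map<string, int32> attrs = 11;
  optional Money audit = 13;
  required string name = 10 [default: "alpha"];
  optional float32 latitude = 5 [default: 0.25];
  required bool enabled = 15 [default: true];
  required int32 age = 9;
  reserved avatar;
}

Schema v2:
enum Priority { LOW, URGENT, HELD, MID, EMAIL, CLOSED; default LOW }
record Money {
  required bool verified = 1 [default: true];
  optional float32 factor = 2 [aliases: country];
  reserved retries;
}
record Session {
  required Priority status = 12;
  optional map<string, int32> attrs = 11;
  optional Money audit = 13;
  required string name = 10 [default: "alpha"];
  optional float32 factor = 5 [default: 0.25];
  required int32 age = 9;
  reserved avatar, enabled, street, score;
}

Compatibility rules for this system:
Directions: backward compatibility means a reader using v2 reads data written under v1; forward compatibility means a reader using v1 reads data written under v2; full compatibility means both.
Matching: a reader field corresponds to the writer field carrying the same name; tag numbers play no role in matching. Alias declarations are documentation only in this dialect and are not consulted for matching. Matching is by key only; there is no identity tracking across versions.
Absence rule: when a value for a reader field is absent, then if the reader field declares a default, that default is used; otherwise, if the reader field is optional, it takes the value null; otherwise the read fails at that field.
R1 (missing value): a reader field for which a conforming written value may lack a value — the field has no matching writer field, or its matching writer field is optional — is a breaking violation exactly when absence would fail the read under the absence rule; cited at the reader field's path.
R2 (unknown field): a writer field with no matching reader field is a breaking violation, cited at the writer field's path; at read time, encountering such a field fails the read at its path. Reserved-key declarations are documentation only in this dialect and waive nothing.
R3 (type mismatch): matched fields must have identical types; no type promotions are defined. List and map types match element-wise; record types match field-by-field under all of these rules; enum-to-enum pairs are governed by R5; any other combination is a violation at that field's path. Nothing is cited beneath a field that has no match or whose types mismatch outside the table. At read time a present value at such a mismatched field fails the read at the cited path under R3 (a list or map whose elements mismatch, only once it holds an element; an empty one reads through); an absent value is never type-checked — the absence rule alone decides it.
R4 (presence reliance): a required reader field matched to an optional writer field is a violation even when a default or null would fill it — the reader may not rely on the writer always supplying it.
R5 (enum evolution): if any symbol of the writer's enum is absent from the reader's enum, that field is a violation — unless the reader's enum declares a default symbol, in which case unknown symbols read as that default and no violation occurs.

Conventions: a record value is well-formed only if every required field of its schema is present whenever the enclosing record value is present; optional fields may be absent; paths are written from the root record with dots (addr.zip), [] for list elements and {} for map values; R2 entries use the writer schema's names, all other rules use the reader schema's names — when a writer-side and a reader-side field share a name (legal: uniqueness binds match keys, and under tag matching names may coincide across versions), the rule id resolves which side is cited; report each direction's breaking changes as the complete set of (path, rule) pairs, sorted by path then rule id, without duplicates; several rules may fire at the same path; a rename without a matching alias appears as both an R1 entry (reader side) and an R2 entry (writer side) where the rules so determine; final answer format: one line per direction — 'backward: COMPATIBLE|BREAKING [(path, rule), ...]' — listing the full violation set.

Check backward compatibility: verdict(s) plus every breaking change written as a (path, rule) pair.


each type pair in Session: writer, then reader
backward for Session (reader v2, writer v1):
  Priority -> Priority, writer required: status aligns to status
  map<string, int32> -> map<string, int32>, writer optional: attrs aligns to attrs
  Money -> Money, writer optional: audit aligns to audit
  string -> string, writer required: name aligns to name
  factor has no writer counterpart
  int32 -> int32, writer required: age aligns to age
  writer latitude: unknown to reader
  writer enabled: unknown to reader
  bool -> bool, writer required: audit.verified aligns to audit.verified
  float32 -> float32, writer required: audit.factor aligns to audit.factor
  R2 fires at enabled
  R2 fires at latitude
  => 2 violation(s): backward is BREAKING for Session
checking off the Session differences that do not matter here:
  enum Priority (field status in record Session): symbol CLOSED added -> fires no rule on Session, leaving the asked answer as it is
  field factor in record Money: required changed to optional -> its effect on Session is confined to the forward direction, not asked

backward: BREAKING [(enabled, R2), (latitude, R2)]


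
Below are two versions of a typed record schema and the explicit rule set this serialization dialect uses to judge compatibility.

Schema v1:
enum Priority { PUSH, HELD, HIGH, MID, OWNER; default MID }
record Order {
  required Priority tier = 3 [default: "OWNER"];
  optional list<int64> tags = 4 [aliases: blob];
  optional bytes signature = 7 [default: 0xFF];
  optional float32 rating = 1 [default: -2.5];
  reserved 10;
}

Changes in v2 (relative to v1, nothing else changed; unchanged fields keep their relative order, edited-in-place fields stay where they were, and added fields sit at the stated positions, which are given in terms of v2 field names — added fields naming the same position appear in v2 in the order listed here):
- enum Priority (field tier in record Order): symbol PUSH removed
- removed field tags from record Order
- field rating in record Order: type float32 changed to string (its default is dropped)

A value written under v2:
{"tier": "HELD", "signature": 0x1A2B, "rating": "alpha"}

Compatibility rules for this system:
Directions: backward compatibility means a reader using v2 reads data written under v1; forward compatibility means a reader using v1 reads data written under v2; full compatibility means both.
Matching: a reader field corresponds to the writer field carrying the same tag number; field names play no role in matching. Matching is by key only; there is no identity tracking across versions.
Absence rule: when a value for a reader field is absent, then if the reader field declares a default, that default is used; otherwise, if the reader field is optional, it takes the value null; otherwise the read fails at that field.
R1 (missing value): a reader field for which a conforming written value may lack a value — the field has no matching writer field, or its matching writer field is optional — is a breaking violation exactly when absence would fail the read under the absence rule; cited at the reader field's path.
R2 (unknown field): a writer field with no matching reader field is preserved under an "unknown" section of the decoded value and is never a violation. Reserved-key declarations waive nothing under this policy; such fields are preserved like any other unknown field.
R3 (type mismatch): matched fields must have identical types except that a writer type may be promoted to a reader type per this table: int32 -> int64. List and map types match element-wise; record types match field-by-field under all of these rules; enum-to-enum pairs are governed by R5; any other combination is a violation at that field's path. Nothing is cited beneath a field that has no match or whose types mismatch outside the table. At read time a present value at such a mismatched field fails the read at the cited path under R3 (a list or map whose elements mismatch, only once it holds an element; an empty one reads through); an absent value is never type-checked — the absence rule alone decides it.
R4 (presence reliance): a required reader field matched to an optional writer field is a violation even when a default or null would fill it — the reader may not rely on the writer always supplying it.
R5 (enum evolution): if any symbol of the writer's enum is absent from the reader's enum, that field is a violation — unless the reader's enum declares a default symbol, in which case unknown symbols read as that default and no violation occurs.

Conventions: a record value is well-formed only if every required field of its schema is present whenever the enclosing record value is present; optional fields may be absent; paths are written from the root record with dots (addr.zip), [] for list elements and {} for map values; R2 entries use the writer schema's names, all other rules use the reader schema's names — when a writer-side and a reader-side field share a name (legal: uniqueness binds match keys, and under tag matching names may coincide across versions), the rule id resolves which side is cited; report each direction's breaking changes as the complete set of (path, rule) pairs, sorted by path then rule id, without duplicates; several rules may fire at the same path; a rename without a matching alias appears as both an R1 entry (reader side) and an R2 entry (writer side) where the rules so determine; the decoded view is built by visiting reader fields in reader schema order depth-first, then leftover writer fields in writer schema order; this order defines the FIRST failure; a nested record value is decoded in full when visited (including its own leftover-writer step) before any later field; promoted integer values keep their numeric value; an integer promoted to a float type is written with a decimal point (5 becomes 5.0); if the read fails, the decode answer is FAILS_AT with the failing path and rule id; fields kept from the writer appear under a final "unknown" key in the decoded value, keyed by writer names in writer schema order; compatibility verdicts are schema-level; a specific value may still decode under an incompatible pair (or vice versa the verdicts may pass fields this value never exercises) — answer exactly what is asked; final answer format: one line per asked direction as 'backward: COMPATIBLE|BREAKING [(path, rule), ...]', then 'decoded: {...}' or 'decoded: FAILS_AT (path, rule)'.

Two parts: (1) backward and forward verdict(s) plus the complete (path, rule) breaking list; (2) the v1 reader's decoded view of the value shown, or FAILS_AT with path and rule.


the writer's type comes first in each Order pair
backward for Order (reader v2, writer v1):
  tier <- tier (Priority -> Priority, writer required)
  signature <- signature (bytes -> bytes, writer optional)
  rating <- rating (float32 -> string, writer optional)
  tags (writer side), unknown to reader
  R3 fires at rating
  => backward: BREAKING (1)
forward for Order (reader v1, writer v2):
  tier <- tier (Priority -> Priority, writer required)
  no writer field matches reader tags
  signature <- signature (bytes -> bytes, writer optional)
  rating <- rating (string -> float32, writer optional)
  R3 fires at rating
  => forward: BREAKING (1)
migrating the Order value to v1:
  tier := "HELD"
  tags := null (not supplied -> null)
  signature := 0x1A2B
  read fails at rating under R3
  => FAILS_AT (rating, R3)

backward: BREAKING [(rating, R3)]; forward: BREAKING [(rating, R3)]; decoded: FAILS_AT (rating, R3)


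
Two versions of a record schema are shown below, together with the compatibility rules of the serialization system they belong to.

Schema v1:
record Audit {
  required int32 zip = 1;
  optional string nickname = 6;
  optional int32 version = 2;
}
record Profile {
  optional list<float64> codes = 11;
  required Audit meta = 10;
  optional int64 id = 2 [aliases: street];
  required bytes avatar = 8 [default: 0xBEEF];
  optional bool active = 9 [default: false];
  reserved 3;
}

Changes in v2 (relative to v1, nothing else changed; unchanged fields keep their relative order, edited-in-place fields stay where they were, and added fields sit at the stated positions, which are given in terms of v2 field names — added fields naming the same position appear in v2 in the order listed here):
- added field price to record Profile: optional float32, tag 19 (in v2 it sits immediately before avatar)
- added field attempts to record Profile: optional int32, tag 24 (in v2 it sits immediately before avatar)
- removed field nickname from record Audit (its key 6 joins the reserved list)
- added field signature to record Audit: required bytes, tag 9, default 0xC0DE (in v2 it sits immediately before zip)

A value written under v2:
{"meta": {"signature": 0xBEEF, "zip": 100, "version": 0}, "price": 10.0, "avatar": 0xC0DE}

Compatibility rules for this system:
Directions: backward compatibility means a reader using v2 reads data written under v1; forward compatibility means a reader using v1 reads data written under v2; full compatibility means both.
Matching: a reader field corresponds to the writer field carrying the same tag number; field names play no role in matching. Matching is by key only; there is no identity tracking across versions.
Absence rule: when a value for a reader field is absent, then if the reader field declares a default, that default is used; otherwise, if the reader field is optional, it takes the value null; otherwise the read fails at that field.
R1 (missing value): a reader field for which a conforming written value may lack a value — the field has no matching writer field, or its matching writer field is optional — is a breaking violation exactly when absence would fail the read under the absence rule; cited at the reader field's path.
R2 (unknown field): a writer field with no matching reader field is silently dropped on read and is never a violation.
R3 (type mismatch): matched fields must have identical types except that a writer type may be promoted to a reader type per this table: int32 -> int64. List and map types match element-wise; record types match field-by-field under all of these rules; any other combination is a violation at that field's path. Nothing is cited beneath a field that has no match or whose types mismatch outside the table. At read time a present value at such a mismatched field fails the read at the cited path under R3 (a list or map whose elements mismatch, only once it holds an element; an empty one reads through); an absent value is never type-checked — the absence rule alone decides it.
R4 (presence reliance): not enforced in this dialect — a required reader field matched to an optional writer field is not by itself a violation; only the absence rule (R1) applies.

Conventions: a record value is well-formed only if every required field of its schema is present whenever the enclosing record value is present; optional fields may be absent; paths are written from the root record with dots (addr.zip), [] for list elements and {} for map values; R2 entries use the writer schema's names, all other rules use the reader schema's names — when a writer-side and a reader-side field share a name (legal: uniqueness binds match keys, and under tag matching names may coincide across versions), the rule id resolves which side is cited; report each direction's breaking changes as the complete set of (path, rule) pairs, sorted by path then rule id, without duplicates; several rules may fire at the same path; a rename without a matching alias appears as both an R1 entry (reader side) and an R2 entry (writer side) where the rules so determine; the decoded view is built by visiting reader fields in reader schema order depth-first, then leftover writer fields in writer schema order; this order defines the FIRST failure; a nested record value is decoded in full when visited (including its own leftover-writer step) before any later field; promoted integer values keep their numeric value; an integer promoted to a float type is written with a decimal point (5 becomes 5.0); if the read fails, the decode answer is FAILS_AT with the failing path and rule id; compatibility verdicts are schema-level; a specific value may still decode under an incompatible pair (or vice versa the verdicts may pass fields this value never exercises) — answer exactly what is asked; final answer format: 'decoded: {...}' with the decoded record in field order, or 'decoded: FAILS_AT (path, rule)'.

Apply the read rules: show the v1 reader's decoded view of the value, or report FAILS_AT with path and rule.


decoded: {"codes": null, "meta": {"zip": 100, "nickname": null, "version": 0}, "id": null, "avatar": 0xC0DE, "active": false}

each type pair in Profile: writer, then reader
decoding the Profile value with the v1 reader:
  codes := null (absent, optional -> null)
  meta.zip := 100
  meta.nickname := null (absent, optional -> null)
  meta.version := 0
  writer meta.signature: unknown -> dropped
  id := null (absent, optional -> null)
  avatar := 0xC0DE
  active := false (absent -> default)
  writer price: unknown -> dropped
  => decoded: {"codes": null, "meta": {"zip": 100, "nickname": null, "version": 0}, "id": null, "avatar": 0xC0DE, "active": false}
the rest of the Profile diff is inert for this question:
  added field price to record Profile: optional float32, tag 19 (in v2 it sits immediately before avatar) -> inert under this dialect — no rule fires on Profile and the result does not move
  added field attempts to record Profile: optional int32, tag 24 (in v2 it sits immediately before avatar) -> inert under this dialect — no rule fires on Profile and the result does not move
  removed field nickname from record Audit (its key 6 joins the reserved list) -> inert under this dialect — no rule fires on Profile and the result does not move
  added field signature to record Audit: required bytes, tag 9, default 0xC0DE (in v2 it sits immediately before zip) -> inert under this dialect — no rule fires on Profile and the result does not move


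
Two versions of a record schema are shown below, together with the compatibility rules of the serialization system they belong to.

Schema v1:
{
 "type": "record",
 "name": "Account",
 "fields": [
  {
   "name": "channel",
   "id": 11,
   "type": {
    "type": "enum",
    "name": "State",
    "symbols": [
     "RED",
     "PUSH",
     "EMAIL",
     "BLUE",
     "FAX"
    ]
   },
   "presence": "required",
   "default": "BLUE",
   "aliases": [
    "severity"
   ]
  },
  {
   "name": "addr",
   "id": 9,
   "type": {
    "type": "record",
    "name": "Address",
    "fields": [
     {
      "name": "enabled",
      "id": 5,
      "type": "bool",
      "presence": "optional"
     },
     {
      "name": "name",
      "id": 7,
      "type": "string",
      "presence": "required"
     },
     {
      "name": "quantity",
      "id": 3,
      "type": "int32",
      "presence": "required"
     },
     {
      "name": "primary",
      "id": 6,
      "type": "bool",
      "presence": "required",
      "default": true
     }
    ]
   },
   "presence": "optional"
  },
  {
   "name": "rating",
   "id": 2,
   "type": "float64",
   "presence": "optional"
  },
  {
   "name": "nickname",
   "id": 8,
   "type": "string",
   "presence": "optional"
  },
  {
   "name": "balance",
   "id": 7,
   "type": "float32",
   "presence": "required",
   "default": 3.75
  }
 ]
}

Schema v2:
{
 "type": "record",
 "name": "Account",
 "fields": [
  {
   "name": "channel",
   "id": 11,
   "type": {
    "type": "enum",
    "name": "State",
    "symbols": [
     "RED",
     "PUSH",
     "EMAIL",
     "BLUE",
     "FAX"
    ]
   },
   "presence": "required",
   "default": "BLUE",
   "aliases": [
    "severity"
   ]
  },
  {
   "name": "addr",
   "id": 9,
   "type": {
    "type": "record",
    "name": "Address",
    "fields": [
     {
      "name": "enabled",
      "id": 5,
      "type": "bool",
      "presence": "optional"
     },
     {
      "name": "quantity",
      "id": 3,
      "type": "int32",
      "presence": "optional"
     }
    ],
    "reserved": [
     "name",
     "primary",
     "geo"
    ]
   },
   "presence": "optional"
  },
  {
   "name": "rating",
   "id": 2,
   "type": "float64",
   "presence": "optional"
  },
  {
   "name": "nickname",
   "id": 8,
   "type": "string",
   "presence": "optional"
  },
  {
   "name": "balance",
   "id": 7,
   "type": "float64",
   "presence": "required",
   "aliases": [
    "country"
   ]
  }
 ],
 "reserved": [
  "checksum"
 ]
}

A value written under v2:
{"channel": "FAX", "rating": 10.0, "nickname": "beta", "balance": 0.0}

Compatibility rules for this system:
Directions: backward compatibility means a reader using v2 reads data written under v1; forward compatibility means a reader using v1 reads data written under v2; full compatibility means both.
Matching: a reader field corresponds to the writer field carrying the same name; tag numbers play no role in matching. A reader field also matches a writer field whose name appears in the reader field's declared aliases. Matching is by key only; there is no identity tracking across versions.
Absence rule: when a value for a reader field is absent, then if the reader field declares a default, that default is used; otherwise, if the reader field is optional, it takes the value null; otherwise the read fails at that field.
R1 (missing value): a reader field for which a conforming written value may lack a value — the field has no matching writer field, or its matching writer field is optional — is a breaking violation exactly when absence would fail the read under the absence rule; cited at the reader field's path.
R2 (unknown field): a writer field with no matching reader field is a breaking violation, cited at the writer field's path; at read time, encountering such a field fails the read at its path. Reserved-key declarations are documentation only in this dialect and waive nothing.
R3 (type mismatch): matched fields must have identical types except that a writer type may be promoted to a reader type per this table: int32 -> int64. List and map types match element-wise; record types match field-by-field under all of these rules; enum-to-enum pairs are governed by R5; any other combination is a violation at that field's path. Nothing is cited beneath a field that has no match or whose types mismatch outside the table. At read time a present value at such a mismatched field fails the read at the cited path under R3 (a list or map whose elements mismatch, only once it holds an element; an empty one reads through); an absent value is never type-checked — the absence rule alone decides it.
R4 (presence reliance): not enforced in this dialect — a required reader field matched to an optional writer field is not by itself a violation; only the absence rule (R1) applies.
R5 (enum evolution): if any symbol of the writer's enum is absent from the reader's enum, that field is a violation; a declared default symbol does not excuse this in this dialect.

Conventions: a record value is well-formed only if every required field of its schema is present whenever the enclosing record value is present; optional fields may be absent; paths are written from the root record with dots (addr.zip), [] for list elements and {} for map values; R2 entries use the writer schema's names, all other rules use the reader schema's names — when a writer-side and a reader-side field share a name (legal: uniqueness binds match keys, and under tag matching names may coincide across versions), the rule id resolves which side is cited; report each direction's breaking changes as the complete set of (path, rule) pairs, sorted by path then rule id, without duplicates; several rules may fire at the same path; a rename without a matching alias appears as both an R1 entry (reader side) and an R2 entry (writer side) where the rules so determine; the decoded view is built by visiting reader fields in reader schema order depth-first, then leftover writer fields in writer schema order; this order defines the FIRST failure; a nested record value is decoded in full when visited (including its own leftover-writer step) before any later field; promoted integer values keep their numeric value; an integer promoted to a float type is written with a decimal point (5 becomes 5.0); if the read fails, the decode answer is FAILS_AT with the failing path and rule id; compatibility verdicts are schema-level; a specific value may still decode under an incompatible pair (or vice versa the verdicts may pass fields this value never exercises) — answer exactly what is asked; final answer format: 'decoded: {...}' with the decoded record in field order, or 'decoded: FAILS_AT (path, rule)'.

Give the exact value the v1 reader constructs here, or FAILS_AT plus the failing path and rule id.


the writer's type comes first in each Account pair
decode walk for Account under reader schema v1:
  channel := "FAX"
  addr := null (absent, optional -> null)
  rating := 10.0
  nickname := "beta"
  read fails at balance under R3
  => FAILS_AT (balance, R3)
remaining Account differences; none change what is asked:
  removed field name from record Address (its key "name" joins the reserved list) -> shifts the Account verdicts, not this decode
  removed field primary from record Address (its key "primary" joins the reserved list) -> shifts the Account verdicts, not this decode
  field quantity in record Address: required changed to optional -> shifts the Account verdicts, not this decode

decoded: FAILS_AT (balance, R3)


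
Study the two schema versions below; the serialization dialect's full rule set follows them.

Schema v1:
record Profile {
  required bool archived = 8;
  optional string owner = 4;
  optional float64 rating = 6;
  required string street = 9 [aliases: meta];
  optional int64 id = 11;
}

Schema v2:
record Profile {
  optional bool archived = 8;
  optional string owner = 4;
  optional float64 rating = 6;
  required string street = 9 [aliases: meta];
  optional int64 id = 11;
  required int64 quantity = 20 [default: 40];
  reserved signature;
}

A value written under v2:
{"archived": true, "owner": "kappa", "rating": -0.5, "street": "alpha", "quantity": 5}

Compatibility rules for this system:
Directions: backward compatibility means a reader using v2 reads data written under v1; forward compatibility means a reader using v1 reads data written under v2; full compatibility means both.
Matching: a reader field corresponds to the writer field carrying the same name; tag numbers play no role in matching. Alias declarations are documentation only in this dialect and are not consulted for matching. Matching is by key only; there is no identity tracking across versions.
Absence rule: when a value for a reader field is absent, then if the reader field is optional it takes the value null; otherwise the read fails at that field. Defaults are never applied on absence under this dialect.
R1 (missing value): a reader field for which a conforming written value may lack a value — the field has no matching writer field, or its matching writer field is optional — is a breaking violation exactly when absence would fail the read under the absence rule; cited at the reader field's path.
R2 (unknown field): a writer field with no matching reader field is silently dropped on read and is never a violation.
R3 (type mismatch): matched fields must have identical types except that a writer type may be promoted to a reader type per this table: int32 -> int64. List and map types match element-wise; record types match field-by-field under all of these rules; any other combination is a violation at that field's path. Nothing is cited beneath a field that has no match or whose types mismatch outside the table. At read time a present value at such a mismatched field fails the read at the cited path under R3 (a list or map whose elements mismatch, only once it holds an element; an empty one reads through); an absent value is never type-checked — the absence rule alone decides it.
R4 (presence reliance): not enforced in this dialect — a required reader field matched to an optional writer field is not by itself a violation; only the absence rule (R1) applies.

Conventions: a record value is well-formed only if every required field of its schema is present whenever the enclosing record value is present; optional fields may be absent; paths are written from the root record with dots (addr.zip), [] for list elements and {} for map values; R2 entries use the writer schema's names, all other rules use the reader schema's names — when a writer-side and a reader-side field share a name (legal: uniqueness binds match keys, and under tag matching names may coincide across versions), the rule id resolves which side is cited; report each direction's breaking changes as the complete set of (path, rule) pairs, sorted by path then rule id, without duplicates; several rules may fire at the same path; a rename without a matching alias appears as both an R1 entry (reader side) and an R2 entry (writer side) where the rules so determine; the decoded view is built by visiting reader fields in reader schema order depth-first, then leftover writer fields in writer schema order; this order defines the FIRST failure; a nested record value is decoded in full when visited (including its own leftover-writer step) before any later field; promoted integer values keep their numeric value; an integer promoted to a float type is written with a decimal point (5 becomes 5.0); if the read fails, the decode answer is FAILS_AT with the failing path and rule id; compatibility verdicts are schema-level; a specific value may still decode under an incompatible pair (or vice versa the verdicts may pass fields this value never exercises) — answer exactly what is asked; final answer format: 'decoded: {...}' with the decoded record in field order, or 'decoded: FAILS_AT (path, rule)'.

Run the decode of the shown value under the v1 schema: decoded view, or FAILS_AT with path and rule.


decoded: {"archived": true, "owner": "kappa", "rating": -0.5, "street": "alpha", "id": null}

each type pair in Profile: writer, then reader
decode (reader v1):
  archived := true
  owner := "kappa"
  rating := -0.5
  street := "alpha"
  id := null (absent, optional -> null)
  writer quantity: unknown -> dropped
  => decoded: {"archived": true, "owner": "kappa", "rating": -0.5, "street": "alpha", "id": null}
diffs on Profile not affecting the asked answer:
  field archived in record Profile: required changed to optional -> matters for Profile compatibility verdicts, not for this value's decode
  added field quantity to record Profile: required int64, tag 20, default 40 (in v2 it sits last) -> matters for Profile compatibility verdicts, not for this value's decode
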